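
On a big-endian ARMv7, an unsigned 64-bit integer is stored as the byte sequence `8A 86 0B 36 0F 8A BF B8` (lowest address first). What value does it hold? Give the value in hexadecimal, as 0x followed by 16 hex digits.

0x8A860B360F8ABFB8

Big-endian: lowest address holds the most-significant byte.
The bytes are already most-significant first: 0x8A860B360F8ABFB8.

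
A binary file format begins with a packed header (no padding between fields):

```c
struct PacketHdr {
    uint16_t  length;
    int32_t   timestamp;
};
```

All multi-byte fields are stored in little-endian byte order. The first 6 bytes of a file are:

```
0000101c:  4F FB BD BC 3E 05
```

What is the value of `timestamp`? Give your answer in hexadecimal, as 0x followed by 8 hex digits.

0x053EBCBD

`timestamp` follows `length` (2 bytes), so it starts at byte offset 2 and occupies 4 bytes.
Bytes at offsets 2..5: BD BC 3E 05.
Little-endian stores the least-significant byte at the lowest address.
Reassemble most-significant byte first: 05 3E BC BD → 0x053EBCBD.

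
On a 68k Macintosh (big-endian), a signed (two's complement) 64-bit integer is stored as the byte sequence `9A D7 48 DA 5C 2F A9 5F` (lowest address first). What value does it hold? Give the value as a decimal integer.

-7289277369189160609

In big-endian order the high byte comes first in memory.
The bytes are already most-significant first: 0x9AD748DA5C2FA95F.
Top bit is set, so as a signed 64-bit value this is 0x9AD748DA5C2FA95F − 2^64 = -7289277369189160609.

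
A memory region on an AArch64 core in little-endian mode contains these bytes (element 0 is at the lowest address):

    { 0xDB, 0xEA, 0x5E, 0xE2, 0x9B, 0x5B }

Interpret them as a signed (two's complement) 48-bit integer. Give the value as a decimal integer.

100725075929819

Little-endian: lowest address holds the least-significant byte.
Reassemble most-significant byte first: 5B 9B E2 5E EA DB → 0x5B9BE25EEADB.
0x5B9BE25EEADB = 100725075929819.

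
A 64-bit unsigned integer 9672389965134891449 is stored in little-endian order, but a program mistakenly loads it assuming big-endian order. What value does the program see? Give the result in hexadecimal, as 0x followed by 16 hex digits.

9672389965134891449 in 64-bit hexadecimal is 0x863B3B6D40EB09B9.
Stored little-endian, the bytes at ascending addresses are B9 09 EB 40 6D 3B 3B 86.
Read back as big-endian, the last byte is least significant, giving 0xB909EB406D3B3B86.

0xB909EB406D3B3B86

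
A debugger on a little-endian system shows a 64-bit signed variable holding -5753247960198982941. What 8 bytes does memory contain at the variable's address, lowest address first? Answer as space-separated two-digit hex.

Two's complement of -5753247960198982941 in 64 bits: 5753247960198982941 = 0x4FD7A489AC66AD1D; invert → 0xB0285B76539952E2; add 1 → 0xB0285B76539952E3.
Split into bytes (most-significant first): B0 28 5B 76 53 99 52 E3.
In little-endian order the low byte comes first in memory.
So at ascending addresses the bytes are E3 52 99 53 76 5B 28 B0.

E3 52 99 53 76 5B 28 B0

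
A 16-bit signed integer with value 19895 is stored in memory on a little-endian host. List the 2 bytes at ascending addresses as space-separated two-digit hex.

19895 in hexadecimal, padded to 16 bits, is 0x4DB7.
Split into bytes (most-significant first): 4D B7.
Little-endian: lowest address holds the least-significant byte.
So at ascending addresses the bytes are B7 4D.

B7 4D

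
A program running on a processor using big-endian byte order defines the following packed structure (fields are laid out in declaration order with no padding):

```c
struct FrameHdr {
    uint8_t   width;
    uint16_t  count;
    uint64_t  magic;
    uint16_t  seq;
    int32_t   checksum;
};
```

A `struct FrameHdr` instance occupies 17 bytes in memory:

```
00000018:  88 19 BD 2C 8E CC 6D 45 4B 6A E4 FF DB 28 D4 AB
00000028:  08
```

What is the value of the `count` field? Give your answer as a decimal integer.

`count` follows `width` (1 byte), so it starts at byte offset 1 and occupies 2 bytes.
Bytes at offsets 1..2: 19 BD.
Big-endian stores the most-significant byte at the lowest address.
The bytes are already most-significant first: 0x19BD.
0x19BD = 6589.

6589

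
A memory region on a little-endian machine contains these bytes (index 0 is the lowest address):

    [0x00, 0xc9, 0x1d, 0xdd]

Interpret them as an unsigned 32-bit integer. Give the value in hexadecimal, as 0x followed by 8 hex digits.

In little-endian order the low byte comes first in memory.
Reassemble most-significant byte first: DD 1D C9 00 → 0xDD1DC900.

0xDD1DC900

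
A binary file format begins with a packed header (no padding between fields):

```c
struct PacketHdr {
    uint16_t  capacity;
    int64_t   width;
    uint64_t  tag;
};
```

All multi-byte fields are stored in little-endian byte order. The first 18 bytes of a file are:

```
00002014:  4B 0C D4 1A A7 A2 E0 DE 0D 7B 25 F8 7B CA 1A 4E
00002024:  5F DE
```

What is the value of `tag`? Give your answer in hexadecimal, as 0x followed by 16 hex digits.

0xDE5F4E1ACA7BF825

`tag` follows `capacity` (2 B), `width` (8 B), so it starts at offset 2 + 8 = 10 and occupies 8 bytes.
Bytes at offsets 10..17: 25 F8 7B CA 1A 4E 5F DE.
Little-endian stores the least-significant byte at the lowest address.
Reassemble most-significant byte first: DE 5F 4E 1A CA 7B F8 25 → 0xDE5F4E1ACA7BF825.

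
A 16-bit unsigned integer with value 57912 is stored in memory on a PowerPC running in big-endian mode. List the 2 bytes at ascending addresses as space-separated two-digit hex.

E2 38

57912 in hexadecimal, padded to 16 bits, is 0xE238.
Split into bytes (most-significant first): E2 38.
In big-endian order the high byte comes first in memory.
So the memory order matches the most-significant-first order: E2 38.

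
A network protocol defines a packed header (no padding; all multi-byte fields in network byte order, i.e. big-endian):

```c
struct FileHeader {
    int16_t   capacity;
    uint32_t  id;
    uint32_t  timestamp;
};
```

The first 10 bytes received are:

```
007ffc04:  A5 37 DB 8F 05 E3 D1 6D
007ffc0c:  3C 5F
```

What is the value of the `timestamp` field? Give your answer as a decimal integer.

3513597023

`timestamp` follows `capacity` (2 B), `id` (4 B), so it starts at offset 2 + 4 = 6 and occupies 4 bytes.
Bytes at offsets 6..9: D1 6D 3C 5F.
Big-endian: lowest address holds the most-significant byte.
The bytes are already most-significant first: 0xD16D3C5F.
0xD16D3C5F = 3513597023.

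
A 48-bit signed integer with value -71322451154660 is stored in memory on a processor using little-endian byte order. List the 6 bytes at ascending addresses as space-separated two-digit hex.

Two's complement of -71322451154660 in 48 bits: 71322451154660 = 0x40DE0D5D96E4; invert → 0xBF21F2A2691B; add 1 → 0xBF21F2A2691C.
Split into bytes (most-significant first): BF 21 F2 A2 69 1C.
Little-endian: lowest address holds the least-significant byte.
So at ascending addresses the bytes are 1C 69 A2 F2 21 BF.

1C 69 A2 F2 21 BF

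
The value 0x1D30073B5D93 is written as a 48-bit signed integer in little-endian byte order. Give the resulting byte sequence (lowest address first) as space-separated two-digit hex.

93 5D 3B 07 30 1D

Split into bytes (most-significant first): 1D 30 07 3B 5D 93.
Little-endian stores the least-significant byte at the lowest address.
So at ascending addresses the bytes are 93 5D 3B 07 30 1D.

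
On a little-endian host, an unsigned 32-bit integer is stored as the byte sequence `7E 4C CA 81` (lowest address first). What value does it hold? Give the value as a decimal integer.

Little-endian stores the least-significant byte at the lowest address.
Reassemble most-significant byte first: 81 CA 4C 7E → 0x81CA4C7E.
0x81CA4C7E = 2177518718.

2177518718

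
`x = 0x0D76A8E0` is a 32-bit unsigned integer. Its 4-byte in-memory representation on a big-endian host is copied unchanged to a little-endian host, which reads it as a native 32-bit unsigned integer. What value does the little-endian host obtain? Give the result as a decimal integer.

3769136653

Stored big-endian, the bytes at ascending addresses are 0D 76 A8 E0.
Read back as little-endian, the first byte is least significant, giving 0xE0A8760D.
0xE0A8760D = 3769136653.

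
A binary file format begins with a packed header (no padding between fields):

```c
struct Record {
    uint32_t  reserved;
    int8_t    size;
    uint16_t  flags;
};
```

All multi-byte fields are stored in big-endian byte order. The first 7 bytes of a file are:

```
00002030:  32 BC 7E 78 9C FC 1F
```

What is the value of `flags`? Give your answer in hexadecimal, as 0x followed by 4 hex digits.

0xFC1F

`flags` follows `reserved` (4 B), `size` (1 B), so it starts at offset 4 + 1 = 5 and occupies 2 bytes.
Bytes at offsets 5..6: FC 1F.
Big-endian stores the most-significant byte at the lowest address.
The bytes are already most-significant first: 0xFC1F.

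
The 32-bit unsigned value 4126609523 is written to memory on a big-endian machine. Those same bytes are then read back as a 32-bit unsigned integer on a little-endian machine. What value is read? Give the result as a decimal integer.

1930491893

4126609523 in 32-bit hexadecimal is 0xF5F71073.
Stored big-endian, the bytes at ascending addresses are F5 F7 10 73.
Read back as little-endian, the first byte is least significant, giving 0x7310F7F5.
0x7310F7F5 = 1930491893.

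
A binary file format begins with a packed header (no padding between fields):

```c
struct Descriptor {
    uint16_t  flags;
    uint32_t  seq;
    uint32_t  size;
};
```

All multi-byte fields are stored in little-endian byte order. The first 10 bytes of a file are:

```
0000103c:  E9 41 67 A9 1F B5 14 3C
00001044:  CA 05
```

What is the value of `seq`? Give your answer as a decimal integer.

`seq` follows `flags` (2 bytes), so it starts at byte offset 2 and occupies 4 bytes.
Bytes at offsets 2..5: 67 A9 1F B5.
In little-endian order the low byte comes first in memory.
Reassemble most-significant byte first: B5 1F A9 67 → 0xB51FA967.
0xB51FA967 = 3038751079.

3038751079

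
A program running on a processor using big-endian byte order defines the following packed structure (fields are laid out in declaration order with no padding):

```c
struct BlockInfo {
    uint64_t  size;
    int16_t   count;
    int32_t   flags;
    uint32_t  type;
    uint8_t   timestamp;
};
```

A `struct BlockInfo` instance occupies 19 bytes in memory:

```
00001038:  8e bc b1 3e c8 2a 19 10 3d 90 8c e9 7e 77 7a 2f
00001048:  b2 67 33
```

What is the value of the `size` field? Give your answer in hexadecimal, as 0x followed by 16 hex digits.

`size` is the first field, at byte offset 0, occupying 8 bytes.
Bytes at offsets 0..7: 8E BC B1 3E C8 2A 19 10.
Big-endian stores the most-significant byte at the lowest address.
The bytes are already most-significant first: 0x8EBCB13EC82A1910.

0x8EBCB13EC82A1910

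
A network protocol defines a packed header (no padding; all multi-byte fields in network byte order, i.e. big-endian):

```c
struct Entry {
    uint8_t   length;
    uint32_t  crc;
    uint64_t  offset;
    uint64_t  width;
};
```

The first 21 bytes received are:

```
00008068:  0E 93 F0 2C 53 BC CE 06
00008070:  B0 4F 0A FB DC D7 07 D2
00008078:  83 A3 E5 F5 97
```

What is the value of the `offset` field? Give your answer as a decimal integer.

13604818878642977756

`offset` follows `length` (1 B), `crc` (4 B), so it starts at offset 1 + 4 = 5 and occupies 8 bytes.
Bytes at offsets 5..12: BC CE 06 B0 4F 0A FB DC.
Big-endian stores the most-significant byte at the lowest address.
The bytes are already most-significant first: 0xBCCE06B04F0AFBDC.
0xBCCE06B04F0AFBDC = 13604818878642977756.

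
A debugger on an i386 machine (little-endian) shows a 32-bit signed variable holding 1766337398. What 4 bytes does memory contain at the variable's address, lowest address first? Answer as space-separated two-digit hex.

76 2B 48 69

1766337398 in hexadecimal, padded to 32 bits, is 0x69482B76.
Split into bytes (most-significant first): 69 48 2B 76.
Little-endian: lowest address holds the least-significant byte.
So at ascending addresses the bytes are 76 2B 48 69.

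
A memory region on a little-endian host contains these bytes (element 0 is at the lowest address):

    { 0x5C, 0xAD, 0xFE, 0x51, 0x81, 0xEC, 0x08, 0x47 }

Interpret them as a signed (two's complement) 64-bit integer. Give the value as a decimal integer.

Little-endian: lowest address holds the least-significant byte.
Reassemble most-significant byte first: 47 08 EC 81 51 FE AD 5C → 0x4708EC8151FEAD5C.
0x4708EC8151FEAD5C = 5118601016677150044.

5118601016677150044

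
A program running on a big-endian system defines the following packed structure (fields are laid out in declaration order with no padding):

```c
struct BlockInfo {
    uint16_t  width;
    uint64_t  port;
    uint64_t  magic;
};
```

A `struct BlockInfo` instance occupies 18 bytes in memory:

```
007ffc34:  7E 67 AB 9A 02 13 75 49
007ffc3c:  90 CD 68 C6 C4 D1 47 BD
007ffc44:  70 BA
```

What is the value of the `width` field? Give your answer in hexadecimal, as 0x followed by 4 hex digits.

`width` is the first field, at byte offset 0, occupying 2 bytes.
Bytes at offsets 0..1: 7E 67.
In big-endian order the high byte comes first in memory.
The bytes are already most-significant first: 0x7E67.

0x7E67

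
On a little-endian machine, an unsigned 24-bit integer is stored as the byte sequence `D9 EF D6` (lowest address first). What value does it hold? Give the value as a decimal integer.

In little-endian order the low byte comes first in memory.
Reassemble most-significant byte first: D6 EF D9 → 0xD6EFD9.
0xD6EFD9 = 14086105.

14086105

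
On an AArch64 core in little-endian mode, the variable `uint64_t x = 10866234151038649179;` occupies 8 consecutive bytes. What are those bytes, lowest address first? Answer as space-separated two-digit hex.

5B 83 E0 7A 63 9E CC 96

10866234151038649179 in hexadecimal, padded to 64 bits, is 0x96CC9E637AE0835B.
Split into bytes (most-significant first): 96 CC 9E 63 7A E0 83 5B.
In little-endian order the low byte comes first in memory.
So at ascending addresses the bytes are 5B 83 E0 7A 63 9E CC 96.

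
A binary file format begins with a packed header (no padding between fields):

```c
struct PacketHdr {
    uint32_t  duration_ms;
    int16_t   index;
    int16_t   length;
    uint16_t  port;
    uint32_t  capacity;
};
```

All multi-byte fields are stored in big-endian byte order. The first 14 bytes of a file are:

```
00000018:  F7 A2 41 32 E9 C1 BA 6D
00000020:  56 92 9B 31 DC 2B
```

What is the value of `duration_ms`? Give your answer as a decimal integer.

4154605874

`duration_ms` is the first field, at byte offset 0, occupying 4 bytes.
Bytes at offsets 0..3: F7 A2 41 32.
Big-endian stores the most-significant byte at the lowest address.
The bytes are already most-significant first: 0xF7A24132.
0xF7A24132 = 4154605874.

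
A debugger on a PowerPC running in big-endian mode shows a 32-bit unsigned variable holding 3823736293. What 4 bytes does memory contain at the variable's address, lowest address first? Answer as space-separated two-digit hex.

3823736293 in hexadecimal, padded to 32 bits, is 0xE3E995E5.
Split into bytes (most-significant first): E3 E9 95 E5.
Big-endian: lowest address holds the most-significant byte.
So the memory order matches the most-significant-first order: E3 E9 95 E5.

E3 E9 95 E5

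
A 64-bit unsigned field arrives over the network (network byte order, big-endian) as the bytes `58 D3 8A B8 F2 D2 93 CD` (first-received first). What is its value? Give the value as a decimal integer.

Big-endian stores the most-significant byte at the lowest address.
The bytes are already most-significant first: 0x58D38AB8F2D293CD.
0x58D38AB8F2D293CD = 6400612022376109005.

6400612022376109005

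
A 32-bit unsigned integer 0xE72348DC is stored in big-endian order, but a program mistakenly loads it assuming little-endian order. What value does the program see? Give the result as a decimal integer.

Stored big-endian, the bytes at ascending addresses are E7 23 48 DC.
Read back as little-endian, the first byte is least significant, giving 0xDC4823E7.
0xDC4823E7 = 3695715303.

3695715303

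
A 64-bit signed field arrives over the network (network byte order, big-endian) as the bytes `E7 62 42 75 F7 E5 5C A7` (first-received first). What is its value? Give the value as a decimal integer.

-1773782228792943449

In big-endian order the high byte comes first in memory.
The bytes are already most-significant first: 0xE7624275F7E55CA7.
Top bit is set, so as a signed 64-bit value this is 0xE7624275F7E55CA7 − 2^64 = -1773782228792943449.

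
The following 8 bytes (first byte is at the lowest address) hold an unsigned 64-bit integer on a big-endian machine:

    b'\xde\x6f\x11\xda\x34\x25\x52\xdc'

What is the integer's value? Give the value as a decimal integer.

Big-endian: lowest address holds the most-significant byte.
The bytes are already most-significant first: 0xDE6F11DA342552DC.
0xDE6F11DA342552DC = 16028049227710288604.

16028049227710288604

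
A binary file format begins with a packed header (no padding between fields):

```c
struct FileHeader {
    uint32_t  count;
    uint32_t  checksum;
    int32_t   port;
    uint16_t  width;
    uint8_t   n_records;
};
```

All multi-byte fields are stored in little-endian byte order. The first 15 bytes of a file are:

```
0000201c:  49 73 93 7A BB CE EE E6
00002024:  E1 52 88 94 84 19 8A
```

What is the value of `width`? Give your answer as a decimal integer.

`width` follows `count` (4 B), `checksum` (4 B), `port` (4 B), so it starts at offset 4 + 4 + 4 = 12 and occupies 2 bytes.
Bytes at offsets 12..13: 84 19.
In little-endian order the low byte comes first in memory.
Reassemble most-significant byte first: 19 84 → 0x1984.
0x1984 = 6532.

6532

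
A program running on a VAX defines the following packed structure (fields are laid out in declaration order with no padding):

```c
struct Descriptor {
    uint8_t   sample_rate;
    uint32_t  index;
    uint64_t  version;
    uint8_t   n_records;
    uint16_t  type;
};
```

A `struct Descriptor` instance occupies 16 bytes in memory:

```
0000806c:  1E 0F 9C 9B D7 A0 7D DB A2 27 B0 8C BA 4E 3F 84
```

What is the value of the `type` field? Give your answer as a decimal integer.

`type` follows `sample_rate` (1 B), `index` (4 B), `version` (8 B), `n_records` (1 B), so it starts at offset 1 + 4 + 8 + 1 = 14 and occupies 2 bytes.
Bytes at offsets 14..15: 3F 84.
Little-endian: lowest address holds the least-significant byte.
Reassemble most-significant byte first: 84 3F → 0x843F.
0x843F = 33855.

33855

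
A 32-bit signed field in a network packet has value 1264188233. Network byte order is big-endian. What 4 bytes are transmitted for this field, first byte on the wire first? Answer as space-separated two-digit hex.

4B 59 FB 49

1264188233 in hexadecimal, padded to 32 bits, is 0x4B59FB49.
Split into bytes (most-significant first): 4B 59 FB 49.
In big-endian order the high byte comes first in memory.
So the memory order matches the most-significant-first order: 4B 59 FB 49.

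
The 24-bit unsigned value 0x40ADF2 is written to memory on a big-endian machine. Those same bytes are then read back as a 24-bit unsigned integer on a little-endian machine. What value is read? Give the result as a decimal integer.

Stored big-endian, the bytes at ascending addresses are 40 AD F2.
Read back as little-endian, the first byte is least significant, giving 0xF2AD40.
0xF2AD40 = 15904064.

15904064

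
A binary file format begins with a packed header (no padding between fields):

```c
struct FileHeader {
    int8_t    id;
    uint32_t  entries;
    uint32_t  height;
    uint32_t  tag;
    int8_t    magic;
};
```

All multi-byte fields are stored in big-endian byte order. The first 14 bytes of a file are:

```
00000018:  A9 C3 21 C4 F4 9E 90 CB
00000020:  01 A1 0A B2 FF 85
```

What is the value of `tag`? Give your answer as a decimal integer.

`tag` follows `id` (1 B), `entries` (4 B), `height` (4 B), so it starts at offset 1 + 4 + 4 = 9 and occupies 4 bytes.
Bytes at offsets 9..12: A1 0A B2 FF.
Big-endian stores the most-significant byte at the lowest address.
The bytes are already most-significant first: 0xA10AB2FF.
0xA10AB2FF = 2701832959.

2701832959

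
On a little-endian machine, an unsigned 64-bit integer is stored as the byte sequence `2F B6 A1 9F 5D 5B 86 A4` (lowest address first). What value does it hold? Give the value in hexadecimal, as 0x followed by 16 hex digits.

0xA4865B5D9FA1B62F

Little-endian: lowest address holds the least-significant byte.
Reassemble most-significant byte first: A4 86 5B 5D 9F A1 B6 2F → 0xA4865B5D9FA1B62F.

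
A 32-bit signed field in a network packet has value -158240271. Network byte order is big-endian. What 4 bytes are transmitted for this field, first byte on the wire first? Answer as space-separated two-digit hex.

F6 91 71 F1

Two's complement of -158240271 in 32 bits: 158240271 = 0x096E8E0F; invert → 0xF69171F0; add 1 → 0xF69171F1.
Split into bytes (most-significant first): F6 91 71 F1.
In big-endian order the high byte comes first in memory.
So the memory order matches the most-significant-first order: F6 91 71 F1.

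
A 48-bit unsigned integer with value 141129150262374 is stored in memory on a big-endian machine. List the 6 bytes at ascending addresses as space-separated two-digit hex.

141129150262374 in hexadecimal, padded to 48 bits, is 0x805B30DE6C66.
Split into bytes (most-significant first): 80 5B 30 DE 6C 66.
Big-endian: lowest address holds the most-significant byte.
So the memory order matches the most-significant-first order: 80 5B 30 DE 6C 66.

80 5B 30 DE 6C 66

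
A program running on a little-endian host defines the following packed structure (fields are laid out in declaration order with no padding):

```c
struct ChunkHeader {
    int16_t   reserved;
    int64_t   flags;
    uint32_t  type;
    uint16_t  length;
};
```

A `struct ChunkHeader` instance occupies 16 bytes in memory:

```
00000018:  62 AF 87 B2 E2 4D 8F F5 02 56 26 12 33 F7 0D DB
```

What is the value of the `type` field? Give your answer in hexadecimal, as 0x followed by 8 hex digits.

`type` follows `reserved` (2 B), `flags` (8 B), so it starts at offset 2 + 8 = 10 and occupies 4 bytes.
Bytes at offsets 10..13: 26 12 33 F7.
In little-endian order the low byte comes first in memory.
Reassemble most-significant byte first: F7 33 12 26 → 0xF7331226.

0xF7331226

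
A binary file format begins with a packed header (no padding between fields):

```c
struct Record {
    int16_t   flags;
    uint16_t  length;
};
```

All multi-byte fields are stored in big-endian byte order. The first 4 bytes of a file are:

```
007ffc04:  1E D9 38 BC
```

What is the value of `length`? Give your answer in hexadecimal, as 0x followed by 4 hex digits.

0x38BC

`length` follows `flags` (2 bytes), so it starts at byte offset 2 and occupies 2 bytes.
Bytes at offsets 2..3: 38 BC.
Big-endian stores the most-significant byte at the lowest address.
The bytes are already most-significant first: 0x38BC.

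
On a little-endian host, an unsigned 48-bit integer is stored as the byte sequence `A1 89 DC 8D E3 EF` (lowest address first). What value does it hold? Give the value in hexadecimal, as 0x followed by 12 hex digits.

0xEFE38DDC89A1

Little-endian stores the least-significant byte at the lowest address.
Reassemble most-significant byte first: EF E3 8D DC 89 A1 → 0xEFE38DDC89A1.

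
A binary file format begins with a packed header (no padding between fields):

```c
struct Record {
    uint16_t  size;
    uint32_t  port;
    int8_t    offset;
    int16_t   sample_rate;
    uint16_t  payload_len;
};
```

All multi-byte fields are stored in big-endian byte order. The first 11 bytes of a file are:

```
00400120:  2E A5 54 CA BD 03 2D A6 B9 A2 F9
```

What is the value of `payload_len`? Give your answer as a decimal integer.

`payload_len` follows `size` (2 B), `port` (4 B), `offset` (1 B), `sample_rate` (2 B), so it starts at offset 2 + 4 + 1 + 2 = 9 and occupies 2 bytes.
Bytes at offsets 9..10: A2 F9.
In big-endian order the high byte comes first in memory.
The bytes are already most-significant first: 0xA2F9.
0xA2F9 = 41721.

41721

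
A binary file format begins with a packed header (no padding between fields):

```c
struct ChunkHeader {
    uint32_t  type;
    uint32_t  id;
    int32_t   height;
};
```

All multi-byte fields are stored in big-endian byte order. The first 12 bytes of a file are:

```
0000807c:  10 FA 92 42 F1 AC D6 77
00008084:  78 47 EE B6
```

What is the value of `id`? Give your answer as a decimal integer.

4054636151

`id` follows `type` (4 bytes), so it starts at byte offset 4 and occupies 4 bytes.
Bytes at offsets 4..7: F1 AC D6 77.
In big-endian order the high byte comes first in memory.
The bytes are already most-significant first: 0xF1ACD677.
0xF1ACD677 = 4054636151.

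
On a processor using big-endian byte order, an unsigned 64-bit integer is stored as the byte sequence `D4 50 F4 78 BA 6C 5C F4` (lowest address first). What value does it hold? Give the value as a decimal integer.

15298996733538491636

Big-endian: lowest address holds the most-significant byte.
The bytes are already most-significant first: 0xD450F478BA6C5CF4.
0xD450F478BA6C5CF4 = 15298996733538491636.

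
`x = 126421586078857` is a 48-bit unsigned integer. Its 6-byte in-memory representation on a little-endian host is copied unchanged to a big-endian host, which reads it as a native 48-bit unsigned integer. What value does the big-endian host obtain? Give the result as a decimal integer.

126421586078857 in 48-bit hexadecimal is 0x72FAD1BAEC89.
Stored little-endian, the bytes at ascending addresses are 89 EC BA D1 FA 72.
Read back as big-endian, the last byte is least significant, giving 0x89ECBAD1FA72.
0x89ECBAD1FA72 = 151649839610482.

151649839610482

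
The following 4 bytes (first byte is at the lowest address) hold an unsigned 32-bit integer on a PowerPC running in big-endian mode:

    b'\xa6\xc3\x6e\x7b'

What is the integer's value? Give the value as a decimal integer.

Big-endian stores the most-significant byte at the lowest address.
The bytes are already most-significant first: 0xA6C36E7B.
0xA6C36E7B = 2797825659.

2797825659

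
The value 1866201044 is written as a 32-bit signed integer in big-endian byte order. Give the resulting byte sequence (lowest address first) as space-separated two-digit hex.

1866201044 in hexadecimal, padded to 32 bits, is 0x6F3BF7D4.
Split into bytes (most-significant first): 6F 3B F7 D4.
Big-endian stores the most-significant byte at the lowest address.
So the memory order matches the most-significant-first order: 6F 3B F7 D4.

6F 3B F7 D4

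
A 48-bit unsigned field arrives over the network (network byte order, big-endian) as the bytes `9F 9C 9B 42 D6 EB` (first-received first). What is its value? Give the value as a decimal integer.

Big-endian stores the most-significant byte at the lowest address.
The bytes are already most-significant first: 0x9F9C9B42D6EB.
0x9F9C9B42D6EB = 175494968563435.

175494968563435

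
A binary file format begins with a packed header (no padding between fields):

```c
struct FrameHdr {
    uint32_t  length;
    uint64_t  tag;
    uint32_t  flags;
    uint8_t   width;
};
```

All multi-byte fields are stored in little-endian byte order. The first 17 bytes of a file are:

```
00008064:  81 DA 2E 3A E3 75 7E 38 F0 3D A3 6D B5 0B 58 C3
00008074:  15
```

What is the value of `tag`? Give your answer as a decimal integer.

`tag` follows `length` (4 bytes), so it starts at byte offset 4 and occupies 8 bytes.
Bytes at offsets 4..11: E3 75 7E 38 F0 3D A3 6D.
Little-endian stores the least-significant byte at the lowest address.
Reassemble most-significant byte first: 6D A3 3D F0 38 7E 75 E3 → 0x6DA33DF0387E75E3.
0x6DA33DF0387E75E3 = 7900226273287239139.

7900226273287239139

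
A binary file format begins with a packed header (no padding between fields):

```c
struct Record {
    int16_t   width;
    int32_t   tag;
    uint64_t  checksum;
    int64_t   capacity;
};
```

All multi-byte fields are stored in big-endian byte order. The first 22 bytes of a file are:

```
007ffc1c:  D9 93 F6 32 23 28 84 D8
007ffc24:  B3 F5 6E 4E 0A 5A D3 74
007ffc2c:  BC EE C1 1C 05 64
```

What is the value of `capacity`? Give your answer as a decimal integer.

-3209732900780243612

`capacity` follows `width` (2 B), `tag` (4 B), `checksum` (8 B), so it starts at offset 2 + 4 + 8 = 14 and occupies 8 bytes.
Bytes at offsets 14..21: D3 74 BC EE C1 1C 05 64.
Big-endian: lowest address holds the most-significant byte.
The bytes are already most-significant first: 0xD374BCEEC11C0564.
Top bit is set, so as a signed 64-bit value this is 0xD374BCEEC11C0564 − 2^64 = -3209732900780243612.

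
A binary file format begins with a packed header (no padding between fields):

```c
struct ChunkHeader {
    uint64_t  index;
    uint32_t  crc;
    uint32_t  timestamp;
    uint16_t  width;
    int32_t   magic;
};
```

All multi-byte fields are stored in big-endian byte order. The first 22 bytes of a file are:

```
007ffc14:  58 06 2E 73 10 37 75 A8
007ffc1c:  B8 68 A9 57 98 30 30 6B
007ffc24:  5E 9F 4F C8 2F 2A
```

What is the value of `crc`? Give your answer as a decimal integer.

`crc` follows `index` (8 bytes), so it starts at byte offset 8 and occupies 4 bytes.
Bytes at offsets 8..11: B8 68 A9 57.
Big-endian stores the most-significant byte at the lowest address.
The bytes are already most-significant first: 0xB868A957.
0xB868A957 = 3093866839.

3093866839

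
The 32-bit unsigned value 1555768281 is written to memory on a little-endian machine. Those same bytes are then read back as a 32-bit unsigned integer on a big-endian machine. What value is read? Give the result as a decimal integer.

3642997596

1555768281 in 32-bit hexadecimal is 0x5CBB23D9.
Stored little-endian, the bytes at ascending addresses are D9 23 BB 5C.
Read back as big-endian, the last byte is least significant, giving 0xD923BB5C.
0xD923BB5C = 3642997596.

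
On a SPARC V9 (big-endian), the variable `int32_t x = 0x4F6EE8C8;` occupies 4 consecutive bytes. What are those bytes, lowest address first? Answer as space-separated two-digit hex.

Split into bytes (most-significant first): 4F 6E E8 C8.
Big-endian: lowest address holds the most-significant byte.
So the memory order matches the most-significant-first order: 4F 6E E8 C8.

4F 6E E8 C8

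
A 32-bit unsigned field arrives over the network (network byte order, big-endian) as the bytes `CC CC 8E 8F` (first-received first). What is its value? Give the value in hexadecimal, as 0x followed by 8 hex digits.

0xCCCC8E8F

Big-endian stores the most-significant byte at the lowest address.
The bytes are already most-significant first: 0xCCCC8E8F.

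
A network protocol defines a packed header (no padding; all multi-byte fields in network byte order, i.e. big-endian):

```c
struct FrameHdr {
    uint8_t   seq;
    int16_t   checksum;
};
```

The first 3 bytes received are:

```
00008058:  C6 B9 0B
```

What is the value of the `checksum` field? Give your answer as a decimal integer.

-18165

`checksum` follows `seq` (1 byte), so it starts at byte offset 1 and occupies 2 bytes.
Bytes at offsets 1..2: B9 0B.
Big-endian stores the most-significant byte at the lowest address.
The bytes are already most-significant first: 0xB90B.
Top bit is set, so as a signed 16-bit value this is 0xB90B − 2^16 = -18165.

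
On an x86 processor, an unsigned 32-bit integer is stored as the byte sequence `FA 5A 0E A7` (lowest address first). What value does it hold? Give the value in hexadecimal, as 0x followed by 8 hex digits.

0xA70E5AFA

Little-endian stores the least-significant byte at the lowest address.
Reassemble most-significant byte first: A7 0E 5A FA → 0xA70E5AFA.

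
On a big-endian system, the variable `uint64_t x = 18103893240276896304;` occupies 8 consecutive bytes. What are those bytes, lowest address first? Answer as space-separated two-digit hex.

FB 3D F2 FB C6 4C CA 30

18103893240276896304 in hexadecimal, padded to 64 bits, is 0xFB3DF2FBC64CCA30.
Split into bytes (most-significant first): FB 3D F2 FB C6 4C CA 30.
Big-endian: lowest address holds the most-significant byte.
So the memory order matches the most-significant-first order: FB 3D F2 FB C6 4C CA 30.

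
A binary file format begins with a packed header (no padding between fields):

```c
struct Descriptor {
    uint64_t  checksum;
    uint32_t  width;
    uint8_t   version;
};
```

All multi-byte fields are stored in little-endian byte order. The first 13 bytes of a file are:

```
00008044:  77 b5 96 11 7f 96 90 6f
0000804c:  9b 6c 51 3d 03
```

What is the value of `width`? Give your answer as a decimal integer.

`width` follows `checksum` (8 bytes), so it starts at byte offset 8 and occupies 4 bytes.
Bytes at offsets 8..11: 9B 6C 51 3D.
Little-endian stores the least-significant byte at the lowest address.
Reassemble most-significant byte first: 3D 51 6C 9B → 0x3D516C9B.
0x3D516C9B = 1028746395.

1028746395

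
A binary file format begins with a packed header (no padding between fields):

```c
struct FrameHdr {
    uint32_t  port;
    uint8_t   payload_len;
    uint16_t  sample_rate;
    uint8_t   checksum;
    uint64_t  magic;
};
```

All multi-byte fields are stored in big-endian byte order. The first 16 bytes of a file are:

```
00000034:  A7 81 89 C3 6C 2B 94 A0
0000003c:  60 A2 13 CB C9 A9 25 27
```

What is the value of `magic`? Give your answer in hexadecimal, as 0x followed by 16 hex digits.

0x60A213CBC9A92527

`magic` follows `port` (4 B), `payload_len` (1 B), `sample_rate` (2 B), `checksum` (1 B), so it starts at offset 4 + 1 + 2 + 1 = 8 and occupies 8 bytes.
Bytes at offsets 8..15: 60 A2 13 CB C9 A9 25 27.
Big-endian: lowest address holds the most-significant byte.
The bytes are already most-significant first: 0x60A213CBC9A92527.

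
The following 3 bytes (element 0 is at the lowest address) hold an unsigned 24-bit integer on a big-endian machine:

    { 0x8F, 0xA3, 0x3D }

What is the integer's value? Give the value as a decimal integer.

Big-endian stores the most-significant byte at the lowest address.
The bytes are already most-significant first: 0x8FA33D.
0x8FA33D = 9413437.

9413437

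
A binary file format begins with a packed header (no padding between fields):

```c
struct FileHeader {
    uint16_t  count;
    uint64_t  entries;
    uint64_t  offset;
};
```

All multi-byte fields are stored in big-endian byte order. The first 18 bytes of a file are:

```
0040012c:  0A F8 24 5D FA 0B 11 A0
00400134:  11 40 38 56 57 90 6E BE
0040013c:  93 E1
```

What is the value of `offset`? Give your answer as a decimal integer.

4059528391965971425

`offset` follows `count` (2 B), `entries` (8 B), so it starts at offset 2 + 8 = 10 and occupies 8 bytes.
Bytes at offsets 10..17: 38 56 57 90 6E BE 93 E1.
Big-endian stores the most-significant byte at the lowest address.
The bytes are already most-significant first: 0x385657906EBE93E1.
0x385657906EBE93E1 = 4059528391965971425.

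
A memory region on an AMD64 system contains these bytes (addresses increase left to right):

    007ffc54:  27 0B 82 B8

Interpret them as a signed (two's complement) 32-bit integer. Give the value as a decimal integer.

Little-endian stores the least-significant byte at the lowest address.
Reassemble most-significant byte first: B8 82 0B 27 → 0xB8820B27.
Top bit is set, so as a signed 32-bit value this is 0xB8820B27 − 2^32 = -1199437017.

-1199437017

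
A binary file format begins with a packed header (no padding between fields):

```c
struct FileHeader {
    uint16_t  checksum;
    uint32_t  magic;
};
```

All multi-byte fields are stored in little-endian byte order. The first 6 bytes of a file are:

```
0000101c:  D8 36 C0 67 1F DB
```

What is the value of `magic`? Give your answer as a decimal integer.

`magic` follows `checksum` (2 bytes), so it starts at byte offset 2 and occupies 4 bytes.
Bytes at offsets 2..5: C0 67 1F DB.
Little-endian: lowest address holds the least-significant byte.
Reassemble most-significant byte first: DB 1F 67 C0 → 0xDB1F67C0.
0xDB1F67C0 = 3676268480.

3676268480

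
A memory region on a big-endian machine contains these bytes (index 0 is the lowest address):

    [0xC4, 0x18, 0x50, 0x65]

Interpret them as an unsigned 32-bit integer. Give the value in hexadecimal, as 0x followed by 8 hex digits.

In big-endian order the high byte comes first in memory.
The bytes are already most-significant first: 0xC4185065.

0xC4185065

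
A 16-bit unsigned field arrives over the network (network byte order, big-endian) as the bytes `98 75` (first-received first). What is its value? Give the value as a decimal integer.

39029

Big-endian: lowest address holds the most-significant byte.
The bytes are already most-significant first: 0x9875.
0x9875 = 39029.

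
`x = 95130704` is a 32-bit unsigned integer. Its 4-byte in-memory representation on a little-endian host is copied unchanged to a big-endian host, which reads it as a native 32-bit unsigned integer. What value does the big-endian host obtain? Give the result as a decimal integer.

1351920389

95130704 in 32-bit hexadecimal is 0x05AB9450.
Stored little-endian, the bytes at ascending addresses are 50 94 AB 05.
Read back as big-endian, the last byte is least significant, giving 0x5094AB05.
0x5094AB05 = 1351920389.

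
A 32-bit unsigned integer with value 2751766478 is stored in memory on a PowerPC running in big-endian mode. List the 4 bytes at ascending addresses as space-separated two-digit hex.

A4 04 9F CE

2751766478 in hexadecimal, padded to 32 bits, is 0xA4049FCE.
Split into bytes (most-significant first): A4 04 9F CE.
In big-endian order the high byte comes first in memory.
So the memory order matches the most-significant-first order: A4 04 9F CE.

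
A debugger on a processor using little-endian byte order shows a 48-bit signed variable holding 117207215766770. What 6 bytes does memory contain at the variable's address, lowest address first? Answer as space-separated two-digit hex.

117207215766770 in hexadecimal, padded to 48 bits, is 0x6A996E75FCF2.
Split into bytes (most-significant first): 6A 99 6E 75 FC F2.
In little-endian order the low byte comes first in memory.
So at ascending addresses the bytes are F2 FC 75 6E 99 6A.

F2 FC 75 6E 99 6A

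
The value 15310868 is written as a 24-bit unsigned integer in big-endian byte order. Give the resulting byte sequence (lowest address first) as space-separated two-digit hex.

15310868 in hexadecimal, padded to 24 bits, is 0xE9A014.
Split into bytes (most-significant first): E9 A0 14.
In big-endian order the high byte comes first in memory.
So the memory order matches the most-significant-first order: E9 A0 14.

E9 A0 14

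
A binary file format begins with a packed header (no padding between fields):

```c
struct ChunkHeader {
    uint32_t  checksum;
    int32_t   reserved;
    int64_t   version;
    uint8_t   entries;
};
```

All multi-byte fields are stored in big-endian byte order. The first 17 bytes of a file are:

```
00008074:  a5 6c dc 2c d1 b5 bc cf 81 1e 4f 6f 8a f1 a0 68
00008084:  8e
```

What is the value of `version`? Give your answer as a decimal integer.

`version` follows `checksum` (4 B), `reserved` (4 B), so it starts at offset 4 + 4 = 8 and occupies 8 bytes.
Bytes at offsets 8..15: 81 1E 4F 6F 8A F1 A0 68.
In big-endian order the high byte comes first in memory.
The bytes are already most-significant first: 0x811E4F6F8AF1A068.
Top bit is set, so as a signed 64-bit value this is 0x811E4F6F8AF1A068 − 2^64 = -9142782853024472984.

-9142782853024472984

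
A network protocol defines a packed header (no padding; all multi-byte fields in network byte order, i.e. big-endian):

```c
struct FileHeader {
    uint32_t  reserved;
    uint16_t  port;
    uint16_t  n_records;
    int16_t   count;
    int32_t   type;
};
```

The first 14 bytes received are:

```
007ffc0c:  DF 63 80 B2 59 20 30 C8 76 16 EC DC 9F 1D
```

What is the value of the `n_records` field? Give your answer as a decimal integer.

`n_records` follows `reserved` (4 B), `port` (2 B), so it starts at offset 4 + 2 = 6 and occupies 2 bytes.
Bytes at offsets 6..7: 30 C8.
Big-endian: lowest address holds the most-significant byte.
The bytes are already most-significant first: 0x30C8.
0x30C8 = 12488.

12488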